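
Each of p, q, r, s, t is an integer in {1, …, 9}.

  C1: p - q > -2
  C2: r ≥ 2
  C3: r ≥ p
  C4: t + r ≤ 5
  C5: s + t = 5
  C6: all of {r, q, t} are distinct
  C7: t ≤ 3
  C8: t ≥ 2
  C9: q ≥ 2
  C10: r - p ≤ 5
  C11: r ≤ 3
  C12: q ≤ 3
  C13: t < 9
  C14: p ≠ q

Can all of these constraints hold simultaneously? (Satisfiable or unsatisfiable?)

Constraints 2, 7, 8, 9, 11, and 12 confine each of r, q, t to the 2 values {2, 3}.
Constraint 6 requires all 3 of them to be distinct, but only 2 values are available — impossible by the pigeonhole principle.

Unsatisfiable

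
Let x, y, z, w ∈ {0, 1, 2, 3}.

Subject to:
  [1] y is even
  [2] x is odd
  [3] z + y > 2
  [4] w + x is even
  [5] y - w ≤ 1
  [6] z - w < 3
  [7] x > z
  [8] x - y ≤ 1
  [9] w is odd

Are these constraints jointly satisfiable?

Satisfiable

The assignment x = 3, y = 2, z = 1, w = 1 works:
  constraint 3 holds since z + y = 3.
  constraint 5 holds since y - w = 1.
  constraint 6 holds since z - w = 0.
The rest check out directly.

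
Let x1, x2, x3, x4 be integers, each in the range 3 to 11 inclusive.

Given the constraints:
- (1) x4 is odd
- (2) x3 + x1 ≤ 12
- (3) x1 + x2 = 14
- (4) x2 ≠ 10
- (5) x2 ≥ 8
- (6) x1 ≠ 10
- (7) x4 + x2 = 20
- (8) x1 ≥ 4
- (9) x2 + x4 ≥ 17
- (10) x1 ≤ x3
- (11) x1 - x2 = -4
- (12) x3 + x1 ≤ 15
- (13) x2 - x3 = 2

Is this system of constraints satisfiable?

Satisfiable

One satisfying assignment is x1 = 5, x2 = 9, x3 = 7, x4 = 11.
For the less obvious constraints — constraint 2: x3 + x1 = 12; constraint 3: x1 + x2 = 14 — and the others hold by inspection.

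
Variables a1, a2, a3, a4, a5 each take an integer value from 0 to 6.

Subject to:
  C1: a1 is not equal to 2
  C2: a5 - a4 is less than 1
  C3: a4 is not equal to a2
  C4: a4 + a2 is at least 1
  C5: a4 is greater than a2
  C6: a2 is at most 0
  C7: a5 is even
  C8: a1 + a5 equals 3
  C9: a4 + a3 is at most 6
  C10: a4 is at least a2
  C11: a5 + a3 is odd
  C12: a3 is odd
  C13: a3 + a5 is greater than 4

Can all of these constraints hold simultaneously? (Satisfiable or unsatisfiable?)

Satisfiable

Try a1 = 1, a2 = 0, a3 = 3, a4 = 3, a5 = 2.
Check constraint 2: a5 - a4 = -1; constraint 4: a4 + a2 = 3; constraint 8: a1 + a5 = 3. The remaining constraints are straightforward to verify.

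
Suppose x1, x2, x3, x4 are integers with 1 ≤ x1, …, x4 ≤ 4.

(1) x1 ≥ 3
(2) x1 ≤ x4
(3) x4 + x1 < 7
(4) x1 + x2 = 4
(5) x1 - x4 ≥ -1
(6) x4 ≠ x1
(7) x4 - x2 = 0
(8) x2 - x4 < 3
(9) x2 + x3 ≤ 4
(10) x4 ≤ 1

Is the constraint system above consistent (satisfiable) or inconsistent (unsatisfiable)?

From constraint 1: x1 ≥ 3. From constraints 2 and 10: x1 ≤ x4 and x4 ≤ 1, so x1 ≤ 1. But 1 < 3, so no value of x1 works.

Unsatisfiable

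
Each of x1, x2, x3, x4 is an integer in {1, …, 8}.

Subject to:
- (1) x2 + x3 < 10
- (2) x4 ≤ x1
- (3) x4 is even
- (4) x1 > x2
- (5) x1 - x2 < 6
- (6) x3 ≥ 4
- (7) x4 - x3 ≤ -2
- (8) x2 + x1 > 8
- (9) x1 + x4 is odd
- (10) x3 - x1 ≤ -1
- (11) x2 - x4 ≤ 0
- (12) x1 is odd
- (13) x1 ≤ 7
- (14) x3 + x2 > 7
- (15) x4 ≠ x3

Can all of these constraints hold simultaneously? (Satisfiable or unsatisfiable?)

Take x1 = 7, x2 = 2, x3 = 6, x4 = 2. Then constraint 1: x2 + x3 = 8; constraint 5: x1 - x2 = 5; constraint 7: x4 - x3 = -4, and every other listed constraint is also met.

Satisfiable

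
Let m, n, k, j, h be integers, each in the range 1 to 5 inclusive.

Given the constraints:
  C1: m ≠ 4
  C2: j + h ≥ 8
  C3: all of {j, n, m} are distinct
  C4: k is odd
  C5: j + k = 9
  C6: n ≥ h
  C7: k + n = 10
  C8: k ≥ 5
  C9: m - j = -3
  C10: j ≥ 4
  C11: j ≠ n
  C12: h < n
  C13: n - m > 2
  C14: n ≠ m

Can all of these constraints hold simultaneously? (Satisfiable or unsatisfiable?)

One satisfying assignment is m = 1, n = 5, k = 5, j = 4, h = 4.
For the less obvious constraints — constraint 2: j + h = 8; constraint 5: j + k = 9; constraint 7: k + n = 10 — and the others hold by inspection.

Satisfiable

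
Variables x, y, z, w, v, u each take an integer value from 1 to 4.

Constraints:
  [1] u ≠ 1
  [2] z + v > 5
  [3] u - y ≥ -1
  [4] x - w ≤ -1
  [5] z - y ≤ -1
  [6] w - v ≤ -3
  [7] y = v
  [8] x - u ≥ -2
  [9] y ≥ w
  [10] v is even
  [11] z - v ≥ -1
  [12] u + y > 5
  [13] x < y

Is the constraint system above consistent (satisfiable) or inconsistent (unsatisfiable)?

Unsatisfiable

Constraints 3, 4, 5, 6, 8, and 11 give w − x ≥ 1, x − u ≥ -2, u − y ≥ -1, y − z ≥ 1, z − v ≥ -1, v − w ≥ 3.
Adding all 6 inequalities: the left sides telescope to 0, and the right sides sum to 1 + (-2) + (-1) + 1 + (-1) + 3 = 1. So 0 ≥ 1, which is false.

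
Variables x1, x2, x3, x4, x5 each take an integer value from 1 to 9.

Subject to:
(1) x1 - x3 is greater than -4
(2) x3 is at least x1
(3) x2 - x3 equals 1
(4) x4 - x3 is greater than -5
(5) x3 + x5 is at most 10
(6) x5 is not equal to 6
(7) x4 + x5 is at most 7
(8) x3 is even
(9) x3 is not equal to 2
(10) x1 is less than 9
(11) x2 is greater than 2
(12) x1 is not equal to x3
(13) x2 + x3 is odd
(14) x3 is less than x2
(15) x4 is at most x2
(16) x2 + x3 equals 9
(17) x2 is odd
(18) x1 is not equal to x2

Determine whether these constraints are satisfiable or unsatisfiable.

One satisfying assignment is x1 = 1, x2 = 5, x3 = 4, x4 = 1, x5 = 5.
For the less obvious constraints — constraint 1: x1 - x3 = -3; constraint 3: x2 - x3 = 1; constraint 4: x4 - x3 = -3 — and the others hold by inspection.

Satisfiable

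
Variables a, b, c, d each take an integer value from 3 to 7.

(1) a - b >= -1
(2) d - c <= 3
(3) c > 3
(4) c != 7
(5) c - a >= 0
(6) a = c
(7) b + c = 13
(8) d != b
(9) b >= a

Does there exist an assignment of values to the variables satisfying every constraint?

Try a = 6, b = 7, c = 6, d = 6.
Check constraint 1: a - b = -1; constraint 2: d - c = 0; constraint 5: c - a = 0. The remaining constraints are straightforward to verify.

Satisfiable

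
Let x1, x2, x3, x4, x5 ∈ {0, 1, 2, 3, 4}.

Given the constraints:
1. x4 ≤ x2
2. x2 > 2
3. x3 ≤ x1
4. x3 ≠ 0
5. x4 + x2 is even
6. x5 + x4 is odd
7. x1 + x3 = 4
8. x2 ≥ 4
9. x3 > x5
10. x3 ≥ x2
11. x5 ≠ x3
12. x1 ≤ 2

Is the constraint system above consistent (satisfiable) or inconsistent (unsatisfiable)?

From constraints 8 and 10: x3 ≥ x2 and x2 ≥ 4, so x3 ≥ 4. From constraints 3 and 12: x3 ≤ x1 and x1 ≤ 2, so x3 ≤ 2. But 2 < 4, so no value of x3 works.

Unsatisfiable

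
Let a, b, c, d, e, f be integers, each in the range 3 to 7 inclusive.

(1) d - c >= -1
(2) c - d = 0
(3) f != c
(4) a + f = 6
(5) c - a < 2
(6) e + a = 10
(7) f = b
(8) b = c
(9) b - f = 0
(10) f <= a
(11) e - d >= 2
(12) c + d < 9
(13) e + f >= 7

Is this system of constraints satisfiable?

From constraints 7 and 8, f = b = c, so f = c. But constraint 3 says f ≠ c. Contradiction.

Unsatisfiable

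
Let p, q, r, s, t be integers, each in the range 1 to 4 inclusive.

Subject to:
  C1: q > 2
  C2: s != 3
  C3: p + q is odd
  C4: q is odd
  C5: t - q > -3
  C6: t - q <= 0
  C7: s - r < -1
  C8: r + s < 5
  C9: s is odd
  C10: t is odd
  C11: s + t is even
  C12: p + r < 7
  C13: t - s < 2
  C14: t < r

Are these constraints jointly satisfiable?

Satisfiable

Try p = 2, q = 3, r = 3, s = 1, t = 1.
Check constraint 5: t - q = -2; constraint 6: t - q = -2; constraint 7: s - r = -2. The remaining constraints are straightforward to verify.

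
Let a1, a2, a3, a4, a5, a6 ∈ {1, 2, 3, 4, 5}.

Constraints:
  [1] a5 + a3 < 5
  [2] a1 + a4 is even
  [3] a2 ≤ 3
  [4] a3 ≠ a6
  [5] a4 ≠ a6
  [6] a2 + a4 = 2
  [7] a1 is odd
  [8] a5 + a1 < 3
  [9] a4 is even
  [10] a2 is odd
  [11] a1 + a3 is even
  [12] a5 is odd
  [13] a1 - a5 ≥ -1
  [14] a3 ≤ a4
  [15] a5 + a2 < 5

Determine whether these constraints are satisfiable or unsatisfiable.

Unsatisfiable

Constraint 7 makes a1 odd and constraint 9 makes a4 even, so a1 + a4 must be odd. Constraint 2 says a1 + a4 is even — contradiction.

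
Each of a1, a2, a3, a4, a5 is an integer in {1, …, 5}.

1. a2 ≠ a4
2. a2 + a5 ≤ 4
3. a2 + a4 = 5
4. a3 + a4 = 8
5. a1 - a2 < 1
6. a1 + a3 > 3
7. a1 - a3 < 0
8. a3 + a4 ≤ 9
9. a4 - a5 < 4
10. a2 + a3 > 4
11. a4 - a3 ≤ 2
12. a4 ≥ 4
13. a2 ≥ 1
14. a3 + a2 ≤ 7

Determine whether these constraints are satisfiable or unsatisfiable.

Satisfiable

Setting (a1, a2, a3, a4, a5) = (1, 1, 4, 4, 1) satisfies everything: constraint 2: a2 + a5 = 2; constraint 3: a2 + a4 = 5; constraint 4: a3 + a4 = 8, and the others follow.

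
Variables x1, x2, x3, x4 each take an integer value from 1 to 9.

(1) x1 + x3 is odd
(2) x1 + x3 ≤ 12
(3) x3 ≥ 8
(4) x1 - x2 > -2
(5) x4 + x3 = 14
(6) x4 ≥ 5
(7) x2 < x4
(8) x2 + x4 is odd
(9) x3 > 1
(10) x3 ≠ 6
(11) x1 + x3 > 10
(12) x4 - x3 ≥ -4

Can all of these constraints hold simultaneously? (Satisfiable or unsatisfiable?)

Satisfiable

Try x1 = 2, x2 = 2, x3 = 9, x4 = 5.
Check constraint 2: x1 + x3 = 11; constraint 4: x1 - x2 = 0; constraint 5: x4 + x3 = 14. The remaining constraints are straightforward to verify.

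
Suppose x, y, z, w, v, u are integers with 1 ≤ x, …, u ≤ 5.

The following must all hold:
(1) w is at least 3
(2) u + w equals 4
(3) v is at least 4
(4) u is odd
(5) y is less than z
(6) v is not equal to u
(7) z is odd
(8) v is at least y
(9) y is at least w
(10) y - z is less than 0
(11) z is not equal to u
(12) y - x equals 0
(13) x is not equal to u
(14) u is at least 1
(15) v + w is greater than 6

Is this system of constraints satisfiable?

Satisfiable

The assignment x = 4, y = 4, z = 5, w = 3, v = 5, u = 1 works:
  constraint 2 holds since u + w = 4.
  constraint 10 holds since y - z = -1.
  constraint 12 holds since y - x = 0.
The rest check out directly.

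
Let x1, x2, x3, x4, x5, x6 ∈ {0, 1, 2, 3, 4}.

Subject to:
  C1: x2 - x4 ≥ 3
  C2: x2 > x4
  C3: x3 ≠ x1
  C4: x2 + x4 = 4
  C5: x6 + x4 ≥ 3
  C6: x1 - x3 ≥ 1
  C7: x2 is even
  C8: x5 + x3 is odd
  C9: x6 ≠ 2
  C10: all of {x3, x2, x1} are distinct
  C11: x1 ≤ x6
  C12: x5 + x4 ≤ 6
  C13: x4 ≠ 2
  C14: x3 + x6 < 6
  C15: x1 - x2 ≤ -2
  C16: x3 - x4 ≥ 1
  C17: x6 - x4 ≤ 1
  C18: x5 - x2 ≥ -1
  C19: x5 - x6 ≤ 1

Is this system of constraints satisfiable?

Unsatisfiable

Constraints 6, 15, 16, 17, 18, and 19 give x3 − x4 ≥ 1, x4 − x6 ≥ -1, x6 − x5 ≥ -1, x5 − x2 ≥ -1, x2 − x1 ≥ 2, x1 − x3 ≥ 1.
Adding all 6 inequalities: the left sides telescope to 0, and the right sides sum to 1 + (-1) + (-1) + (-1) + 2 + 1 = 1. So 0 ≥ 1, which is false.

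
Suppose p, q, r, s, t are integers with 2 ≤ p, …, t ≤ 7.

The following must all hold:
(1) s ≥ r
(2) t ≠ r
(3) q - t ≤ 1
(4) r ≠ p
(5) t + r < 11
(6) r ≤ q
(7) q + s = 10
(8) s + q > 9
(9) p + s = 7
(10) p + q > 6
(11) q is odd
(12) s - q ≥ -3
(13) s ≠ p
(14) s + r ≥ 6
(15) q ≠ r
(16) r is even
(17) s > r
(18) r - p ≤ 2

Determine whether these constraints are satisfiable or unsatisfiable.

Setting (p, q, r, s, t) = (2, 5, 4, 5, 6) satisfies everything: constraint 3: q - t = -1; constraint 5: t + r = 10; constraint 7: q + s = 10, and the others follow.

Satisfiable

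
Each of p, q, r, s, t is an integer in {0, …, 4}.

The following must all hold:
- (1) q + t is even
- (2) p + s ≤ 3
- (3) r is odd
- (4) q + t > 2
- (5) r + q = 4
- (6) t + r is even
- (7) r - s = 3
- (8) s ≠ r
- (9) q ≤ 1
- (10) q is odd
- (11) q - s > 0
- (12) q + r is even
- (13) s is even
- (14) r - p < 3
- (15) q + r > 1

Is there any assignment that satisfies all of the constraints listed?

One satisfying assignment is p = 3, q = 1, r = 3, s = 0, t = 3.
For the less obvious constraints — constraint 2: p + s = 3; constraint 4: q + t = 4 — and the others hold by inspection.

Satisfiable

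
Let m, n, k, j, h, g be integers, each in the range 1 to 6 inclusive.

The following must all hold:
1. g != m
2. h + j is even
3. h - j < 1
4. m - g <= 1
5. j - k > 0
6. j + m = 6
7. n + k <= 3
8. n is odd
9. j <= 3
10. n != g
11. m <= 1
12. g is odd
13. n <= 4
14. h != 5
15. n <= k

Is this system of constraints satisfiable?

From constraint 9: j ≤ 3. From constraint 11: m ≤ 1. Hence j + m ≤ 4. But constraint 6 requires j + m = 6, and 6 > 4. Contradiction.

Unsatisfiable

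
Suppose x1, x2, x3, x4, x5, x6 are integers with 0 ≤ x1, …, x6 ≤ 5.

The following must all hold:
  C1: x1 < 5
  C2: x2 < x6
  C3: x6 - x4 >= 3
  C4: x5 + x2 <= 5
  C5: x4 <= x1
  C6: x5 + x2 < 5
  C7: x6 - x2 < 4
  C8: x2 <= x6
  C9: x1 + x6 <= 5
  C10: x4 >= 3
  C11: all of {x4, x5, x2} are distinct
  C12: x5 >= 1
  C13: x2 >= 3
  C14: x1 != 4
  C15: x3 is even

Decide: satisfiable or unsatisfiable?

From constraints 5 and 10: x1 ≥ x4 ≥ 3. From constraints 8 and 13: x6 ≥ x2 ≥ 3. Hence x1 + x6 ≥ 6. But constraint 9 requires x1 + x6 ≤ 5, and 5 < 6. Contradiction.

Unsatisfiable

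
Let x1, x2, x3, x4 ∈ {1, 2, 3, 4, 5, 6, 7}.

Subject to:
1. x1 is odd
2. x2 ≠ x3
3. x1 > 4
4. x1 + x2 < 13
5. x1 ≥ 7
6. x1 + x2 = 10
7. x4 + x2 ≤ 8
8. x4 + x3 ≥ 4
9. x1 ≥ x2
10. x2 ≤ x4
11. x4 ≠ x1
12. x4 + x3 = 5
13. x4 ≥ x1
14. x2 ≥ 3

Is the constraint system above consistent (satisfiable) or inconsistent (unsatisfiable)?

From constraints 5 and 13: x4 ≥ x1 ≥ 7. From constraint 14: x2 ≥ 3. Hence x4 + x2 ≥ 10. But constraint 7 requires x4 + x2 ≤ 8, and 8 < 10. Contradiction.

Unsatisfiable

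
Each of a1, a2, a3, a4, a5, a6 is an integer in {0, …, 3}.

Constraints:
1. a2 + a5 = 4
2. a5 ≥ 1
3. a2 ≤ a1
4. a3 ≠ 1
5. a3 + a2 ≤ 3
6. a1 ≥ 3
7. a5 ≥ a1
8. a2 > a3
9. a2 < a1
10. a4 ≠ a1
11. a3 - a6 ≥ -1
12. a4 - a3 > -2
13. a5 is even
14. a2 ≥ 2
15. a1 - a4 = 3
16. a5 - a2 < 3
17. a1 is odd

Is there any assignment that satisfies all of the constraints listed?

From constraint 14: a2 ≥ 2. From constraints 6 and 7: a5 ≥ a1 ≥ 3. Hence a2 + a5 ≥ 5. But constraint 1 requires a2 + a5 = 4, and 4 < 5. Contradiction.

Unsatisfiable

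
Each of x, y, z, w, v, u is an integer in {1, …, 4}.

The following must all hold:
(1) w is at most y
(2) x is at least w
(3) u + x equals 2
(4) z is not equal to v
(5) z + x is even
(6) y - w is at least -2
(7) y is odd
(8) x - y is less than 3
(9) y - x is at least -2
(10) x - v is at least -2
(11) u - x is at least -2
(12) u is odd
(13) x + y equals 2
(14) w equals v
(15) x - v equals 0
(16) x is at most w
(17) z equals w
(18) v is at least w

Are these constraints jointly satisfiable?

From constraints 14 and 17, z = w = v, so z = v. But constraint 4 says z ≠ v. Contradiction.

Unsatisfiable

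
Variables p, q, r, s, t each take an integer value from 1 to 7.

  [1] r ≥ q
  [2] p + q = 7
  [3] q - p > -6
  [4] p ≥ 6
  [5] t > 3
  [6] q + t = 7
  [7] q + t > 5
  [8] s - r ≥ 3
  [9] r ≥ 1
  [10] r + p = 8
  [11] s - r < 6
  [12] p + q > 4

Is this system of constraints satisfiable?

Try p = 6, q = 1, r = 2, s = 6, t = 6.
Check constraint 2: p + q = 7; constraint 3: q - p = -5. The remaining constraints are straightforward to verify.

Satisfiable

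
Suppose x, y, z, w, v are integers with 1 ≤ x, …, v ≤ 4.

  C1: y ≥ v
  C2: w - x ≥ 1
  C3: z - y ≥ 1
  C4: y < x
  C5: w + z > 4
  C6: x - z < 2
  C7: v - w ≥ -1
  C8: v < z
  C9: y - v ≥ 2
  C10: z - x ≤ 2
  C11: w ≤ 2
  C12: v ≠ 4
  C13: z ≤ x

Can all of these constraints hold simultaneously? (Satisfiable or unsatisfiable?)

Unsatisfiable

Constraints 2, 3, 7, 9, and 10 give w − x ≥ 1, x − z ≥ -2, z − y ≥ 1, y − v ≥ 2, v − w ≥ -1.
Adding all 5 inequalities: the left sides telescope to 0, and the right sides sum to 1 + (-2) + 1 + 2 + (-1) = 1. So 0 ≥ 1, which is false.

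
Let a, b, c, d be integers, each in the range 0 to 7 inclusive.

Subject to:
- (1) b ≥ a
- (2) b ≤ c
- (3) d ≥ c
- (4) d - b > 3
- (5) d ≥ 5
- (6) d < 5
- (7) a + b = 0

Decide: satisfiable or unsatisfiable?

Unsatisfiable

From constraint 5: d ≥ 5. From constraint 6: d ≤ 4. But 4 < 5, so no value of d works.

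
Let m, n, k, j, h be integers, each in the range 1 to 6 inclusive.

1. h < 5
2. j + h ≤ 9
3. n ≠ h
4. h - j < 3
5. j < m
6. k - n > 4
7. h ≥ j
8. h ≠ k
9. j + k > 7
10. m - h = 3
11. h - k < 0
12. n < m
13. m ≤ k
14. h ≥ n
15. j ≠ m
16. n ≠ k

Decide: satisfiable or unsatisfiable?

Satisfiable

Try m = 6, n = 1, k = 6, j = 3, h = 3.
Check constraint 2: j + h = 6; constraint 4: h - j = 0. The remaining constraints are straightforward to verify.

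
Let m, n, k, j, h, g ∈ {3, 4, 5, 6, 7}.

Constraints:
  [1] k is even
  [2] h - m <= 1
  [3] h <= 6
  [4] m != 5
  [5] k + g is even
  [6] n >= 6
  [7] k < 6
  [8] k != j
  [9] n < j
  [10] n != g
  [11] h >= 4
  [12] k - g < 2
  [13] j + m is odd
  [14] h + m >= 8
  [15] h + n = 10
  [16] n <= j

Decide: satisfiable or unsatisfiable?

The assignment m = 6, n = 6, k = 4, j = 7, h = 4, g = 4 works:
  constraint 2 holds since h - m = -2.
  constraint 12 holds since k - g = 0.
The rest check out directly.

Satisfiable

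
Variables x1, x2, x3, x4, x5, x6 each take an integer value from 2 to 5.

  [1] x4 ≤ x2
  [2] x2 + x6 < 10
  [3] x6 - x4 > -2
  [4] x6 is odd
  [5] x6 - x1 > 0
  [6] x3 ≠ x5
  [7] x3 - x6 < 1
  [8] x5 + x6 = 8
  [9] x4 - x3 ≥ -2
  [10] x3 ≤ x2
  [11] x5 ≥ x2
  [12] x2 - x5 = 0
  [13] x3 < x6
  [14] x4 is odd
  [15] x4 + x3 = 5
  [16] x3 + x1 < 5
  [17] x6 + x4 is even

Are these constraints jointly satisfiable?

The assignment x1 = 2, x2 = 5, x3 = 2, x4 = 3, x5 = 5, x6 = 3 works:
  constraint 2 holds since x2 + x6 = 8.
  constraint 3 holds since x6 - x4 = 0.
  constraint 5 holds since x6 - x1 = 1.
The rest check out directly.

Satisfiable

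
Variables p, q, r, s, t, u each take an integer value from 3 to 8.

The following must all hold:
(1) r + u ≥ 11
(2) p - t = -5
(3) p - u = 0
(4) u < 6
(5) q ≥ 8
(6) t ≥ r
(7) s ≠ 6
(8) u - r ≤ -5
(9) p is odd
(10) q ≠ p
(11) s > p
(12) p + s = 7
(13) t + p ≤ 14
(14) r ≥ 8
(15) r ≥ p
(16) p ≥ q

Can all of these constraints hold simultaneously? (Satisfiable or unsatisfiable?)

Unsatisfiable

From constraints 6 and 14: t ≥ r ≥ 8. From constraints 5 and 16: p ≥ q ≥ 8. Hence t + p ≥ 16. But constraint 13 requires t + p ≤ 14, and 14 < 16. Contradiction.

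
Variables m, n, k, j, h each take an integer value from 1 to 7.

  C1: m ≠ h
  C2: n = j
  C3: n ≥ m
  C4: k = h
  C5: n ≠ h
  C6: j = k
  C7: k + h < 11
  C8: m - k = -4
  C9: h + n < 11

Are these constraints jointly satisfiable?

Unsatisfiable

From constraints 2, 4, and 6, n = j = k = h, so n = h. But constraint 5 says n ≠ h. Contradiction.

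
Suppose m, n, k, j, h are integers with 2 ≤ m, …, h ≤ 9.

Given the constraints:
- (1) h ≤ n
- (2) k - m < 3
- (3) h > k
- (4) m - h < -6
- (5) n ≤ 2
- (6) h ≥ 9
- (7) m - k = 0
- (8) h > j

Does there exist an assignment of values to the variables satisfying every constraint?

Unsatisfiable

From constraints 1 and 6: n ≥ h and h ≥ 9, so n ≥ 9. From constraint 5: n ≤ 2. But 2 < 9, so no value of n works.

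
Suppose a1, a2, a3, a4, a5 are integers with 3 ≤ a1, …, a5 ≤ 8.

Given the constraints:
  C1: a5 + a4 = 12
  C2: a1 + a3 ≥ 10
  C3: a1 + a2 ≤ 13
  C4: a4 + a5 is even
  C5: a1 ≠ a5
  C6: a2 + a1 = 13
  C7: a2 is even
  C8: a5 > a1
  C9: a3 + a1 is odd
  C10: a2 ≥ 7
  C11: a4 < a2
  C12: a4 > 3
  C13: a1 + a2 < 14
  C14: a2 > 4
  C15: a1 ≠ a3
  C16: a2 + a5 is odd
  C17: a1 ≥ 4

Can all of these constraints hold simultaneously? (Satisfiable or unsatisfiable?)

Satisfiable

One satisfying assignment is a1 = 5, a2 = 8, a3 = 6, a4 = 5, a5 = 7.
For the less obvious constraints — constraint 1: a5 + a4 = 12; constraint 2: a1 + a3 = 11 — and the others hold by inspection.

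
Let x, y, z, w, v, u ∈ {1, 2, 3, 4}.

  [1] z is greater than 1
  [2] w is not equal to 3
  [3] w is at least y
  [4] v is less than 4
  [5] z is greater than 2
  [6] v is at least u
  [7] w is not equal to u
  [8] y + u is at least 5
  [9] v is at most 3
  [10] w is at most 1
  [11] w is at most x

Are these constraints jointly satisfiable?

From constraints 3 and 10: y ≤ w ≤ 1. From constraints 6 and 9: u ≤ v ≤ 3. Hence y + u ≤ 4. But constraint 8 requires y + u ≥ 5, and 5 > 4. Contradiction.

Unsatisfiable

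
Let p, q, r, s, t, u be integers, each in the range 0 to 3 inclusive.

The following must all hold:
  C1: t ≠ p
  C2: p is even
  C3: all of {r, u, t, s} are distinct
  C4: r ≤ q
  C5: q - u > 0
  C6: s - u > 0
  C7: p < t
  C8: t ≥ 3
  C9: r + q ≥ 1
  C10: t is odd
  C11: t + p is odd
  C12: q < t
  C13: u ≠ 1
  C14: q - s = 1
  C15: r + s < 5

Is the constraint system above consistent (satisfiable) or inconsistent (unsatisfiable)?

Try p = 2, q = 2, r = 2, s = 1, t = 3, u = 0.
Check constraint 5: q - u = 2; constraint 6: s - u = 1; constraint 9: r + q = 4. The remaining constraints are straightforward to verify.

Satisfiable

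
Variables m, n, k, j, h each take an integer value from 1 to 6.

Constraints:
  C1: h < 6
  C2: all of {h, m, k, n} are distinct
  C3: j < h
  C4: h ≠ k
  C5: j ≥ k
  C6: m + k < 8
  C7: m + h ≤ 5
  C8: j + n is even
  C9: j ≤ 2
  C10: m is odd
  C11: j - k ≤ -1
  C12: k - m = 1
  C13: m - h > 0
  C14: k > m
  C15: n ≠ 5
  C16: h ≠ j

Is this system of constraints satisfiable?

Unsatisfiable

Constraints 3, 5, 13, and 14 give k ≤ j, j < h, h < m, m < k. Chaining: k ≤ j < h < m < k, which forces k < k — impossible.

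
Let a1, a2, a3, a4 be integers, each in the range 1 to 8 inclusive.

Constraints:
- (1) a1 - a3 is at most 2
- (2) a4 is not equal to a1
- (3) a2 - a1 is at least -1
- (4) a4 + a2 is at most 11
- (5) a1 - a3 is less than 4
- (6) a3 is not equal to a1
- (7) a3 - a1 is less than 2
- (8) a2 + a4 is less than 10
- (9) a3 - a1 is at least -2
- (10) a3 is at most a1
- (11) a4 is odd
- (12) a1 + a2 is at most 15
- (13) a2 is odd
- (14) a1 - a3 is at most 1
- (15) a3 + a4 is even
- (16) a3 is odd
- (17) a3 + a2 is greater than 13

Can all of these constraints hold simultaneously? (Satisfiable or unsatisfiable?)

Satisfiable

The assignment a1 = 8, a2 = 7, a3 = 7, a4 = 1 works:
  constraint 1 holds since a1 - a3 = 1.
  constraint 3 holds since a2 - a1 = -1.
The rest check out directly.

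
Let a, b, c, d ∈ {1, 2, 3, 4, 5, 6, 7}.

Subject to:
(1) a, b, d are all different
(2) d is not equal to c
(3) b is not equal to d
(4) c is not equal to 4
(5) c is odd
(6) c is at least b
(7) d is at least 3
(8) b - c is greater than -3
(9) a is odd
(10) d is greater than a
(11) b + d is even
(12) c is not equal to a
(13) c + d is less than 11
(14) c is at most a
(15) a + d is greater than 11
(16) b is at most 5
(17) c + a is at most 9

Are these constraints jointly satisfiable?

Take a = 5, b = 1, c = 1, d = 7. Then constraint 8: b - c = 0; constraint 13: c + d = 8; constraint 15: a + d = 12, and every other listed constraint is also met.

Satisfiable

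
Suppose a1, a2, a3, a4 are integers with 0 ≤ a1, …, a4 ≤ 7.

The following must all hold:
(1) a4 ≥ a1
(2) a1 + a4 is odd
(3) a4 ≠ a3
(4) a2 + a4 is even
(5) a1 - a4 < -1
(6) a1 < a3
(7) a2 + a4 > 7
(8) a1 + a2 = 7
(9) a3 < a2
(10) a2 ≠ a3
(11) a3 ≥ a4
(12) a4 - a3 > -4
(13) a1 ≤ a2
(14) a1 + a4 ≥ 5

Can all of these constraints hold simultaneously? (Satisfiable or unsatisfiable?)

Try a1 = 1, a2 = 6, a3 = 5, a4 = 4.
Check constraint 5: a1 - a4 = -3; constraint 7: a2 + a4 = 10. The remaining constraints are straightforward to verify.

Satisfiable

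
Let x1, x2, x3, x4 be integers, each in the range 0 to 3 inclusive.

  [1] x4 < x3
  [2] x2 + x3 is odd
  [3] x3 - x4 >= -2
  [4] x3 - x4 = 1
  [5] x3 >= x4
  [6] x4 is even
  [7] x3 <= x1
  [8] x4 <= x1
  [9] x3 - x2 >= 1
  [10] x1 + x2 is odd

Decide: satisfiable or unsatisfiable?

Satisfiable

Take x1 = 3, x2 = 0, x3 = 1, x4 = 0. Then constraint 3: x3 - x4 = 1; constraint 4: x3 - x4 = 1, and every other listed constraint is also met.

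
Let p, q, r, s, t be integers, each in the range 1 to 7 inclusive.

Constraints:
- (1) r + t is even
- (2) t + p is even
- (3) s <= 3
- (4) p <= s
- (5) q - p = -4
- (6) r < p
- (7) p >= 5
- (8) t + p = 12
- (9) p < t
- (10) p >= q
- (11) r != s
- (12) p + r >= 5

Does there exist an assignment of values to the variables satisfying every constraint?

Unsatisfiable

From constraint 7: p ≥ 5. From constraints 3 and 4: p ≤ s and s ≤ 3, so p ≤ 3. But 3 < 5, so no value of p works.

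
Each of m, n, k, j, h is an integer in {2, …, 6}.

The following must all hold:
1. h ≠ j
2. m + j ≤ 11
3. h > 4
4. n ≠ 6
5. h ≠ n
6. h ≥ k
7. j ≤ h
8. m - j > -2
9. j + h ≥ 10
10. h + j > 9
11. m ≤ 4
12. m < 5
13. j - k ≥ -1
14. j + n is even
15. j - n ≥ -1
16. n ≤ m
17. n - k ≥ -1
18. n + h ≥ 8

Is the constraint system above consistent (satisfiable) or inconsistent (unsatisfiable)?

The assignment m = 4, n = 2, k = 2, j = 4, h = 6 works:
  constraint 2 holds since m + j = 8.
  constraint 8 holds since m - j = 0.
  constraint 9 holds since j + h = 10.
The rest check out directly.

Satisfiable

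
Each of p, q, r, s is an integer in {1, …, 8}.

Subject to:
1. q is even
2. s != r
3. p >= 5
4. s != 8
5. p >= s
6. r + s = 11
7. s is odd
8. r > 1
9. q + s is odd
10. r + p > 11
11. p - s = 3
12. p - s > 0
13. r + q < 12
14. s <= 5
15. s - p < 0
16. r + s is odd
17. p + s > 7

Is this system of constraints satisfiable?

The assignment p = 6, q = 2, r = 8, s = 3 works:
  constraint 6 holds since r + s = 11.
  constraint 10 holds since r + p = 14.
The rest check out directly.

Satisfiable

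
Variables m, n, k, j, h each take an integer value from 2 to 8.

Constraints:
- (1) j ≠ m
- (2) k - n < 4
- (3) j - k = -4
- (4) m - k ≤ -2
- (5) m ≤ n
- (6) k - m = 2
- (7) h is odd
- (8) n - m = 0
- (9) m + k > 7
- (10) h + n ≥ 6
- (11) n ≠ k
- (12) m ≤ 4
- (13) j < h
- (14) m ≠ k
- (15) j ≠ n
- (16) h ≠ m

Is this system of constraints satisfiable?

Satisfiable

One satisfying assignment is m = 4, n = 4, k = 6, j = 2, h = 5.
For the less obvious constraints — constraint 2: k - n = 2; constraint 3: j - k = -4 — and the others hold by inspection.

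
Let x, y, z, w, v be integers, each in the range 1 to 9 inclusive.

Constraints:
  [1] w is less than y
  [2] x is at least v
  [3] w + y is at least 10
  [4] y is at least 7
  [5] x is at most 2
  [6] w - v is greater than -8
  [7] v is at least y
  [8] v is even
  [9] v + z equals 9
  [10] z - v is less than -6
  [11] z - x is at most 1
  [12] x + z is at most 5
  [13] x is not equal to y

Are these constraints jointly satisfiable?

From constraints 4 and 7: v ≥ y and y ≥ 7, so v ≥ 7. From constraints 2 and 5: v ≤ x and x ≤ 2, so v ≤ 2. But 2 < 7, so no value of v works.

Unsatisfiable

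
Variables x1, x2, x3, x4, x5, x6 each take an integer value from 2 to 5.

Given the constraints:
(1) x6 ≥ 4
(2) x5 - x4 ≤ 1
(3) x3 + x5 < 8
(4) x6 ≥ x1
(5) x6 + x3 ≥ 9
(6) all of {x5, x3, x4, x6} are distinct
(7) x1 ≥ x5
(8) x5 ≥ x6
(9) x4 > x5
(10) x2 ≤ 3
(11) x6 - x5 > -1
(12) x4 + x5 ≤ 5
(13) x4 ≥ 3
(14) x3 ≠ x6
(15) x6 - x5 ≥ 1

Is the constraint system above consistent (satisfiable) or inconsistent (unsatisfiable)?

From constraint 13: x4 ≥ 3. From constraints 1 and 8: x5 ≥ x6 ≥ 4. Hence x4 + x5 ≥ 7. But constraint 12 requires x4 + x5 ≤ 5, and 5 < 7. Contradiction.

Unsatisfiable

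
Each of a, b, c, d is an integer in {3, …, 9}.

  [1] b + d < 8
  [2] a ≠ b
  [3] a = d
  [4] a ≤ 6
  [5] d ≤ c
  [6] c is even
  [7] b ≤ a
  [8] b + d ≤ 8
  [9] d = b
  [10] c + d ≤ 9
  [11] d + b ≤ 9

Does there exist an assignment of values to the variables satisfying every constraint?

From constraints 3 and 9, a = d = b, so a = b. But constraint 2 says a ≠ b. Contradiction.

Unsatisfiable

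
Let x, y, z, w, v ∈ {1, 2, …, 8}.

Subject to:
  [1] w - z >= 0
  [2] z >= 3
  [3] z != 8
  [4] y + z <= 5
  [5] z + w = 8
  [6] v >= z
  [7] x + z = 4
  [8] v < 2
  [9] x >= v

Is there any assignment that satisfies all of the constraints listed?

From constraints 2 and 6: v ≥ z and z ≥ 3, so v ≥ 3. From constraint 8: v ≤ 1. But 1 < 3, so no value of v works.

Unsatisfiable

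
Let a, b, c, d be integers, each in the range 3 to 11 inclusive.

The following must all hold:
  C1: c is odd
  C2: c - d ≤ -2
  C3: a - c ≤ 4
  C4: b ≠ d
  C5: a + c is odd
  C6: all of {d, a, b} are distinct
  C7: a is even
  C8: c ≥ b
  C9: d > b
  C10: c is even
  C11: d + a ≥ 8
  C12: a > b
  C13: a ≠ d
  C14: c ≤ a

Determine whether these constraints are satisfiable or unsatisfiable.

Unsatisfiable

Constraint 7 makes a even and constraint 10 makes c even, so a + c must be even. Constraint 5 says a + c is odd — contradiction.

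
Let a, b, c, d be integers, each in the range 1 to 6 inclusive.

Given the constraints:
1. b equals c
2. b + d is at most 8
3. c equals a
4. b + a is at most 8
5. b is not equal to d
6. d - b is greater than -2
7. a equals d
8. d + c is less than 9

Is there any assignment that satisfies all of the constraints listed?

From constraints 1, 3, and 7, b = c = a = d, so b = d. But constraint 5 says b ≠ d. Contradiction.

Unsatisfiable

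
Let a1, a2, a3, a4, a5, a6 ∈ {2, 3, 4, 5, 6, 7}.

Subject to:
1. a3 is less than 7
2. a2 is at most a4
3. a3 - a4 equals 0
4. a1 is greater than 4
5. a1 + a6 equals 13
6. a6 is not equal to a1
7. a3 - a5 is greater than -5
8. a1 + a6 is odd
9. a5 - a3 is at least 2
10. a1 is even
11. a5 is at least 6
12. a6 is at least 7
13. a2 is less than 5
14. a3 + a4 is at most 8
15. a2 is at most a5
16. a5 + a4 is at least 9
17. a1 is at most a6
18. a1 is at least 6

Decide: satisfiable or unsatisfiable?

Take a1 = 6, a2 = 4, a3 = 4, a4 = 4, a5 = 6, a6 = 7. Then constraint 3: a3 - a4 = 0; constraint 5: a1 + a6 = 13, and every other listed constraint is also met.

Satisfiable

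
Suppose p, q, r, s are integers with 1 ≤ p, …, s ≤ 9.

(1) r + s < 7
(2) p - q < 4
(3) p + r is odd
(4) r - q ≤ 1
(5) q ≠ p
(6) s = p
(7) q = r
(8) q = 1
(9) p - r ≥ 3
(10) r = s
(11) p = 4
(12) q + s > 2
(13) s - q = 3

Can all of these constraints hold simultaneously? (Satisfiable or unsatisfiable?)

Constraint 8 fixes q = 1 and constraint 11 fixes p = 4. Constraints 6, 7, and 10 give q = r = s = p, so q = p. But 1 ≠ 4 — contradiction.

Unsatisfiable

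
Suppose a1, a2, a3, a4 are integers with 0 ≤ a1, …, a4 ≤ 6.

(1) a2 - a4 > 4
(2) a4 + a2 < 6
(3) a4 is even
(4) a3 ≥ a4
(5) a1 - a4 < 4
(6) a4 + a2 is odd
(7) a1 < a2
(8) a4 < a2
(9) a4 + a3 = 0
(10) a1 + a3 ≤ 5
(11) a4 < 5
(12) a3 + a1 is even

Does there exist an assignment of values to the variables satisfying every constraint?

One satisfying assignment is a1 = 2, a2 = 5, a3 = 0, a4 = 0.
For the less obvious constraints — constraint 1: a2 - a4 = 5; constraint 2: a4 + a2 = 5 — and the others hold by inspection.

Satisfiable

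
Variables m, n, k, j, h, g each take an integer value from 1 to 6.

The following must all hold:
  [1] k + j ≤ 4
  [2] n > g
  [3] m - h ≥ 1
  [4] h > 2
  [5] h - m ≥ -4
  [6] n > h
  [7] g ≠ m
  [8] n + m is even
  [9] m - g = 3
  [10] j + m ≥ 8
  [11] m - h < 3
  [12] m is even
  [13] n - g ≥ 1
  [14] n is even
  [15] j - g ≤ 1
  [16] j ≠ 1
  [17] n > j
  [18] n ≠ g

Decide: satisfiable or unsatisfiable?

Satisfiable

Setting (m, n, k, j, h, g) = (6, 6, 2, 2, 4, 3) satisfies everything: constraint 1: k + j = 4; constraint 3: m - h = 2, and the others follow.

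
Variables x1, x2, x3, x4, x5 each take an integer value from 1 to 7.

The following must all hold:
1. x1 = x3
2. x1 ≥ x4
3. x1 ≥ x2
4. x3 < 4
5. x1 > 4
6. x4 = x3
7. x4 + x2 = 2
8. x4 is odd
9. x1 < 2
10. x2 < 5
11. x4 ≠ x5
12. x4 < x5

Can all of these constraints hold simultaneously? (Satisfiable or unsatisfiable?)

From constraint 5: x1 ≥ 5. From constraint 9: x1 ≤ 1. But 1 < 5, so no value of x1 works.

Unsatisfiable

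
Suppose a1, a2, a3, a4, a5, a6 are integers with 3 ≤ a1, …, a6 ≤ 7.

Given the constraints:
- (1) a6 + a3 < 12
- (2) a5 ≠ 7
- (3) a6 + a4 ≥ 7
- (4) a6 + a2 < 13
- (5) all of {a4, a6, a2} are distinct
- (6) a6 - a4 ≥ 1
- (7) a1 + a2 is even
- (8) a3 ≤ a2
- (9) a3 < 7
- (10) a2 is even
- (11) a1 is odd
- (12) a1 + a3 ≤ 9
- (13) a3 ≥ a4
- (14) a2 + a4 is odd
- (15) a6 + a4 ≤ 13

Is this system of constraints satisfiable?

Unsatisfiable

Constraint 11 makes a1 odd and constraint 10 makes a2 even, so a1 + a2 must be odd. Constraint 7 says a1 + a2 is even — contradiction.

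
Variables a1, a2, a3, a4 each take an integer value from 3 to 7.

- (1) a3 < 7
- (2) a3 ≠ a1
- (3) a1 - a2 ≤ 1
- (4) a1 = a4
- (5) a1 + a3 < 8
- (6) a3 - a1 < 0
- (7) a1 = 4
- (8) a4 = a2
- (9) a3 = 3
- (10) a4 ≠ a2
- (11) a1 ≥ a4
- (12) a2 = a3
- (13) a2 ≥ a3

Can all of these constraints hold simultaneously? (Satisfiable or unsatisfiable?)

Unsatisfiable

Constraint 7 fixes a1 = 4 and constraint 9 fixes a3 = 3. Constraints 4, 8, and 12 give a1 = a4 = a2 = a3, so a1 = a3. But 4 ≠ 3 — contradiction.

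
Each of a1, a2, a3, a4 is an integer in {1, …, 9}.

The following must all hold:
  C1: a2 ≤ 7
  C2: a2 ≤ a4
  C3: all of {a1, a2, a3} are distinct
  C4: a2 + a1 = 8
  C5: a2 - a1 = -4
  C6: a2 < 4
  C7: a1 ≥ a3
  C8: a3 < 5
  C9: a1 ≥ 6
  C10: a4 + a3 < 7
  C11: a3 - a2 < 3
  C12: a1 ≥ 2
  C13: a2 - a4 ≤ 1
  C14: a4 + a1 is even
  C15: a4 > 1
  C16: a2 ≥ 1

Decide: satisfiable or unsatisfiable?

Setting (a1, a2, a3, a4) = (6, 2, 3, 2) satisfies everything: constraint 4: a2 + a1 = 8; constraint 5: a2 - a1 = -4, and the others follow.

Satisfiable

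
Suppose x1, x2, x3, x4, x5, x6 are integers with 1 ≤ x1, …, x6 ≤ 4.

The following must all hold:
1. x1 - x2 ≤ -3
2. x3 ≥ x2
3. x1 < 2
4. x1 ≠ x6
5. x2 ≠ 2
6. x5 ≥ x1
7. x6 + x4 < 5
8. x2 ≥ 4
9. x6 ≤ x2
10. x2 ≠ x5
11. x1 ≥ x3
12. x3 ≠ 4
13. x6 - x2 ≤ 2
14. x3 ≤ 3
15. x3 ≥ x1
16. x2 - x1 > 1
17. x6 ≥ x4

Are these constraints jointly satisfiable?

From constraints 2 and 8: x3 ≥ x2 and x2 ≥ 4, so x3 ≥ 4. From constraint 14: x3 ≤ 3. But 3 < 4, so no value of x3 works.

Unsatisfiable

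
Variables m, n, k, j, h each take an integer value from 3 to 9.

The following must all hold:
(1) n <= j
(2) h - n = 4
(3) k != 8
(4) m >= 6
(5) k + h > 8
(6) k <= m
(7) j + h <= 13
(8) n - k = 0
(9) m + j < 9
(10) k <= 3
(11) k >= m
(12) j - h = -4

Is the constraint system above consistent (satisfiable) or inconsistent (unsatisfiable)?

Unsatisfiable

From constraints 4 and 11: k ≥ m and m ≥ 6, so k ≥ 6. From constraint 10: k ≤ 3. But 3 < 6, so no value of k works.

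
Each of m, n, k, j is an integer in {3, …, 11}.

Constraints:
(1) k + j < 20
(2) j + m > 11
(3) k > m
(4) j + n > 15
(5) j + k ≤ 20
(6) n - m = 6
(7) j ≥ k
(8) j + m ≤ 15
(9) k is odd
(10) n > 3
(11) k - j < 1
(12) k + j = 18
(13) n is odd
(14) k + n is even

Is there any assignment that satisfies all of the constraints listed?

Satisfiable

One satisfying assignment is m = 3, n = 9, k = 9, j = 9.
For the less obvious constraints — constraint 1: k + j = 18; constraint 2: j + m = 12; constraint 4: j + n = 18 — and the others hold by inspection.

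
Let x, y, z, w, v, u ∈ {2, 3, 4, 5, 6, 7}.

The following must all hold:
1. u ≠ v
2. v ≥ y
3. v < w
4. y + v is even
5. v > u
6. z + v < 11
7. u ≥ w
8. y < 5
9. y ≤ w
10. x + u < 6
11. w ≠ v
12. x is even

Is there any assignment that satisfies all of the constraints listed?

Constraints 3, 5, and 7 give u < v, v < w, w ≤ u. Chaining: u < v < w ≤ u, which forces u < u — impossible.

Unsatisfiable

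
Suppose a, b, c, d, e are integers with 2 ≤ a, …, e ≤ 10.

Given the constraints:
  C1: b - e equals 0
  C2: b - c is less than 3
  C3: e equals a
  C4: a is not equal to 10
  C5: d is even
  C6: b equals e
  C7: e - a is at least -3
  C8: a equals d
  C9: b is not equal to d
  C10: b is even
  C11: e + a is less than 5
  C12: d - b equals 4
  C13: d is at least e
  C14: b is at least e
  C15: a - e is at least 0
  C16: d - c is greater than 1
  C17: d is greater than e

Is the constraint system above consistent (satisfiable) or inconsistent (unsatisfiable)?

From constraints 3, 6, and 8, b = e = a = d, so b = d. But constraint 9 says b ≠ d. Contradiction.

Unsatisfiable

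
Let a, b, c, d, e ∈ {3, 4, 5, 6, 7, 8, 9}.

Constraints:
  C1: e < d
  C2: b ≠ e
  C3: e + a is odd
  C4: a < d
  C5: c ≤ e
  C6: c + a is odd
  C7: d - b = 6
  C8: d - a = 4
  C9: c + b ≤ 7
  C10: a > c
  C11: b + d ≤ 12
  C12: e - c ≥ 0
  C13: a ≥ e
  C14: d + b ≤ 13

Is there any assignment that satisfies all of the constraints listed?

Setting (a, b, c, d, e) = (5, 3, 4, 9, 4) satisfies everything: constraint 7: d - b = 6; constraint 8: d - a = 4; constraint 9: c + b = 7, and the others follow.

Satisfiable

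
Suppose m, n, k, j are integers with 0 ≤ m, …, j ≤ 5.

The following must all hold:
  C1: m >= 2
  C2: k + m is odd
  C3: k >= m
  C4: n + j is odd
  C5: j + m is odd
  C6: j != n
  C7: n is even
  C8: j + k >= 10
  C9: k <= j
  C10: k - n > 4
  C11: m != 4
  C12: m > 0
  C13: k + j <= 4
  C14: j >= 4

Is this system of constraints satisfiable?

Unsatisfiable

From constraints 1 and 3: k ≥ m ≥ 2. From constraint 14: j ≥ 4. Hence k + j ≥ 6. But constraint 13 requires k + j ≤ 4, and 4 < 6. Contradiction.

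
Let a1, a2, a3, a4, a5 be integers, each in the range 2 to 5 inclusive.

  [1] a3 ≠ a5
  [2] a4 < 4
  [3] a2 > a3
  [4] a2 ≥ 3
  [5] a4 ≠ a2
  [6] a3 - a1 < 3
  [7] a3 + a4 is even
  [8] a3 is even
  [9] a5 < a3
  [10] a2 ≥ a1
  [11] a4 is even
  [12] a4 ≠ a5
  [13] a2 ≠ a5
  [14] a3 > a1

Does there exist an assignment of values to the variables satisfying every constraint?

Satisfiable

Take a1 = 3, a2 = 5, a3 = 4, a4 = 2, a5 = 3. Then constraint 6: a3 - a1 = 1; constraint 7: a3 + a4 = 6 is even; constraint 8: a3 = 4 is even, and every other listed constraint is also met.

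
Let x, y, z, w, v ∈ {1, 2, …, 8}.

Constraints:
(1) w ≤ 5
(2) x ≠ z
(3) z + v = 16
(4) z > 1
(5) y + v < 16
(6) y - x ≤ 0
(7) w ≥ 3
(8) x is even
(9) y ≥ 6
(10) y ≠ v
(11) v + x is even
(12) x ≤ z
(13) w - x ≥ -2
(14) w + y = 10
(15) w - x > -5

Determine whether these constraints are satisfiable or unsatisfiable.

Satisfiable

Take x = 6, y = 6, z = 8, w = 4, v = 8. Then constraint 3: z + v = 16; constraint 5: y + v = 14, and every other listed constraint is also met.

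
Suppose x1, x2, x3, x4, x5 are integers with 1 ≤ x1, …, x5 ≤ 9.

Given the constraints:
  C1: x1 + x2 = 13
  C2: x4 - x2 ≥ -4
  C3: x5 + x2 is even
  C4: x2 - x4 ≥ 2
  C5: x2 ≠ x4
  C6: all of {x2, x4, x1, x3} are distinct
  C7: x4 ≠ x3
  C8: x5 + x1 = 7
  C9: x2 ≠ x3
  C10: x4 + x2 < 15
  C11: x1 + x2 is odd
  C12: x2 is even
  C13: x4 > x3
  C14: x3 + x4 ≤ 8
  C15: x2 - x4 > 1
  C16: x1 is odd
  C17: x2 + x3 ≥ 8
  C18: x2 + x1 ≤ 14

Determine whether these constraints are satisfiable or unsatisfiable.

Satisfiable

Setting (x1, x2, x3, x4, x5) = (5, 8, 1, 4, 2) satisfies everything: constraint 1: x1 + x2 = 13; constraint 2: x4 - x2 = -4, and the others follow.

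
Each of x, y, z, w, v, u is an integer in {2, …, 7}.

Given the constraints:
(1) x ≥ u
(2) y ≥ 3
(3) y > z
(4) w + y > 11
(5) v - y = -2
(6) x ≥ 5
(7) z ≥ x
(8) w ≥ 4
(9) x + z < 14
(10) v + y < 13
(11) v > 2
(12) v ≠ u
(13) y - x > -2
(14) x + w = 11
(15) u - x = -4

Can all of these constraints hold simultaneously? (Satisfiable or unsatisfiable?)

Satisfiable

One satisfying assignment is x = 6, y = 7, z = 6, w = 5, v = 5, u = 2.
For the less obvious constraints — constraint 4: w + y = 12; constraint 5: v - y = -2; constraint 9: x + z = 12 — and the others hold by inspection.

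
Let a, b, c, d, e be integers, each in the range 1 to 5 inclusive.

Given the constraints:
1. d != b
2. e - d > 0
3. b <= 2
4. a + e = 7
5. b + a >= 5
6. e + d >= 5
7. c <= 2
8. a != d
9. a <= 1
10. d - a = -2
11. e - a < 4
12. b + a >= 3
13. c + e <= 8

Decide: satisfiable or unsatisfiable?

Unsatisfiable

From constraint 3: b ≤ 2. From constraint 9: a ≤ 1. Hence b + a ≤ 3. But constraint 5 requires b + a ≥ 5, and 5 > 3. Contradiction.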